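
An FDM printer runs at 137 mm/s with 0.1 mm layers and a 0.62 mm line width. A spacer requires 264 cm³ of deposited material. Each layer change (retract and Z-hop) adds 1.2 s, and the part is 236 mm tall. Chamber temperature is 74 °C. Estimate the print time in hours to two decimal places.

Bead cross-section = 0.1 × 0.62 = 0.062 mm².
Path length: 264000 mm³ / 0.062 mm² → 4258064.5 mm.
Extrusion time: 4258064.5 / 137 → 31080.8 s.
Layers = ⌈236/0.1⌉ = 2360.
Layer-change overhead = 2360 × 1.2 = 2832 s.
Altogether 31080.8 + 2832 = 33912.8 s, i.e. 9.42 hours.

9.42 hours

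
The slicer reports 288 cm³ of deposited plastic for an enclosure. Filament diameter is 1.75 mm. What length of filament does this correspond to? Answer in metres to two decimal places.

Filament cross-section = π × (1.75/2)² = 2.4053 mm².
L = 288000 mm³ / 2.4053 mm² = 119735.58 mm, i.e. 119.74 m.

119.74 m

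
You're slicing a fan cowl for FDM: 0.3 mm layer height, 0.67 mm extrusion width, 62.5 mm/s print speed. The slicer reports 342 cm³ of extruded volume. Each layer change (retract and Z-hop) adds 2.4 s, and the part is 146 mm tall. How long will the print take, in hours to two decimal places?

Extrusion cross-section: 0.3 × 0.67 → 0.201 mm².
Toolpath length = 342 cm³ / 0.201 mm² = 342000 / 0.201 = 1701492.5 mm.
Time extruding = 1701492.5 / 62.5 = 27223.9 s.
Number of layers: 146 / 0.3 → 487 (rounded up).
Non-print overhead = 487 × 2.4 = 1168.8 s.
Total = 27223.9 + 1168.8 = 28392.7 s = 7.89 hours.

7.89 hours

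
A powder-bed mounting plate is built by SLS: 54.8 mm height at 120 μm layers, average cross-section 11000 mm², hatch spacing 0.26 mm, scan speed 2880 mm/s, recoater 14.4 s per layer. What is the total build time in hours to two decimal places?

Number of layers: 54.8 / 0.12 → 457 (rounded up).
Scan path per layer = 11000 / 0.26, so 42307.7 mm.
Scan time per layer: 42307.7 / 2880 → 14.6902 s.
Per-layer time: 14.6902 + 14.4 → 29.0902 s.
Build time = 457 × 29.0902 = 13294.2214 s = 3.69 hours.

3.69 hours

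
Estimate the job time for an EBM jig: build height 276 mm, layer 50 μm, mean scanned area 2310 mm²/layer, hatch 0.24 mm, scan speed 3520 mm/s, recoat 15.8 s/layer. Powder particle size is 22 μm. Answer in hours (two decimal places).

28.42 hours

Number of layers: 276 / 0.05 → 5520 (rounded up).
Scan path per layer = 2310 / 0.24, so 9625 mm.
Scan time per layer: 9625 / 3520 → 2.7344 s.
Time per layer: 2.7344 + 15.8 → 18.5344 s.
Total: 5520 × 18.5344 s = 102309.888 s → 28.42 hours.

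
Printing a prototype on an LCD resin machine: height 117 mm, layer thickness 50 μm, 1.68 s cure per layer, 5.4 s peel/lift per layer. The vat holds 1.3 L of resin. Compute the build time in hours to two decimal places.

4.60 hours

Layers = ⌈117/0.05⌉ = 2340.
Each layer takes = 1.68 + 5.4, so 7.08 s.
Total = 2340 × 7.08 = 16567.2 s = 4.60 hours.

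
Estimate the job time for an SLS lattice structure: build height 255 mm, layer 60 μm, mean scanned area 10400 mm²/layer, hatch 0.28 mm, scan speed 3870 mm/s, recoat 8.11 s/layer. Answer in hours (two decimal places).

20.90 hours

Number of layers: 255 / 0.06 → 4250 (rounded up).
Per-layer scan distance = 10400 / 0.28, so 37142.9 mm.
Scan time per layer = 37142.9 / 3870 = 9.5976 s.
Layer cycle = 9.5976 + 8.11, so 17.7076 s.
Build time = 4250 × 17.7076 = 75257.3 s = 20.90 hours.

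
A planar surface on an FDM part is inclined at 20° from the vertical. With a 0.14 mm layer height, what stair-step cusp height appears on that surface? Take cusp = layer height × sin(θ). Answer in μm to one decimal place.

Cusp = layer height × sin(20°) = 0.14 × 0.3420 = 0.04788 mm = 47.9 μm.

47.9 μm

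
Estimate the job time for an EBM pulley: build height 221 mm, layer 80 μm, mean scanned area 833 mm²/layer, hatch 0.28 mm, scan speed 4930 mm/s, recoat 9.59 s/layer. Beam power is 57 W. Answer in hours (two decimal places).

Layers = ⌈221/0.08⌉ = 2763.
Per-layer scan distance = 833 / 0.28 = 2975 mm.
Per-layer scan time = 2975 / 4930 = 0.6034 s.
Layer cycle = 0.6034 + 9.59 = 10.1934 s.
Build time = 2763 × 10.1934 = 28164.3642 s = 7.82 hours.

7.82 hours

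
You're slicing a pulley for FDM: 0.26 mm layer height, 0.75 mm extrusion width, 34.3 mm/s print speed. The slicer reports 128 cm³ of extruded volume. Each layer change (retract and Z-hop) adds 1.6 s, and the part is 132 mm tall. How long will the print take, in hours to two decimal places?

5.54 hours

Line area: 0.26 × 0.75 → 0.195 mm².
Toolpath length = 128 cm³ / 0.195 mm² = 128000 / 0.195 = 656410.3 mm.
Time extruding = 656410.3 / 34.3 = 19137.3 s.
Layer count = ceil(132 / 0.26) = 508.
Layer-change overhead = 508 × 1.6 = 812.8 s.
Altogether 19137.3 + 812.8 = 19950.1 s, i.e. 5.54 hours.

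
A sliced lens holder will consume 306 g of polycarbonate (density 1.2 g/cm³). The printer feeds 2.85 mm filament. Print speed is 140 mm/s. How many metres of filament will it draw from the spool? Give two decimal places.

Volume = 306 g / 1.2 g·cm⁻³ = 255 cm³ = 255000 mm³.
A = π r² = π × 1.425² = 6.3794 mm².
Length = 255000 / 6.3794 = 39972.41 mm = 39.97 m.

39.97 m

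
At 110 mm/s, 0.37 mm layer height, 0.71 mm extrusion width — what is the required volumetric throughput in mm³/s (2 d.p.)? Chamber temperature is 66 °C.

A = 0.37 × 0.71, so 0.2627 mm².
Volumetric flow = 110 × 0.2627 = 28.90 mm³/s.

28.90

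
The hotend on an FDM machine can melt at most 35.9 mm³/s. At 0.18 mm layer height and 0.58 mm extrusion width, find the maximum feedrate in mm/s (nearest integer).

344 mm/s

Extrusion cross-section = 0.18 × 0.58, so 0.1044 mm².
v_max = Q/A = 35.9/0.1044 = 343.87 mm/s → 344 mm/s.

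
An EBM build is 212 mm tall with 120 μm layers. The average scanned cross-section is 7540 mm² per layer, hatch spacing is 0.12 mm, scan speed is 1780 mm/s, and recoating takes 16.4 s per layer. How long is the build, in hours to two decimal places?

Layer count = ceil(212 / 0.12) = 1767.
Per-layer scan distance = 7540 / 0.12 = 62833.3 mm.
Beam time per layer: 62833.3 / 1780 → 35.2996 s.
Per-layer time: 35.2996 + 16.4 → 51.6996 s.
Build time = 1767 × 51.6996 = 91353.1932 s = 25.38 hours.

25.38 hours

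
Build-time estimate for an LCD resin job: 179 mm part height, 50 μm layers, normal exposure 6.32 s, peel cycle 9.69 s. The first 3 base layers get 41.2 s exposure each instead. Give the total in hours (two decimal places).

Number of layers: 179 / 0.05 → 3580 (rounded up).
Burn-in layers = 3 × (41.2 + 9.69) = 152.67 s.
Regular layers = 3577 × (6.32 + 9.69), so 57267.77 s.
Sum: 152.67 + 57267.77 = 57420.44 s → 15.95 hours.

15.95 hours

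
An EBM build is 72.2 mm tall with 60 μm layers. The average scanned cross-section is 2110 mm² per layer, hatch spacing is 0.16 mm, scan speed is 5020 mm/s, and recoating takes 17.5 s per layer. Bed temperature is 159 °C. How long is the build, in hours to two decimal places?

6.73 hours

Number of layers: 72.2 / 0.06 → 1204 (rounded up).
Per-layer scan distance = 2110 / 0.16 = 13187.5 mm.
Scan time per layer = 13187.5 / 5020, so 2.627 s.
Layer cycle = 2.627 + 17.5, so 20.127 s.
Total: 1204 × 20.127 s = 24232.908 s → 6.73 hours.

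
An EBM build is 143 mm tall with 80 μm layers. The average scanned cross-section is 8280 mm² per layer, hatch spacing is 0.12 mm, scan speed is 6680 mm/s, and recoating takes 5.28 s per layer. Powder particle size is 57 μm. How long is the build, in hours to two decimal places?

7.75 hours

Number of layers: 143 / 0.08 → 1788 (rounded up).
Scan path per layer = 8280 / 0.12 = 69000 mm.
Scan time per layer = 69000 / 6680 = 10.3293 s.
Per-layer time: 10.3293 + 5.28 → 15.6093 s.
Total: 1788 × 15.6093 s = 27909.4284 s → 7.75 hours.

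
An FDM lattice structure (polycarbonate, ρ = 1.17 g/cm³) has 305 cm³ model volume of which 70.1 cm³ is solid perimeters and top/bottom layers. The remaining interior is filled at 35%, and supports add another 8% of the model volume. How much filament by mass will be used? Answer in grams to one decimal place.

Infill region = 305 − 70.1 = 234.9 cm³.
Deposited infill: 0.35 × 234.9 → 82.215 cm³.
Support: 0.08 × 305 → 24.4 cm³.
Total printed volume = 70.1 + 82.215 + 24.4 = 176.715 cm³.
Mass = 176.715 × 1.17 = 206.75655 g.

206.8 g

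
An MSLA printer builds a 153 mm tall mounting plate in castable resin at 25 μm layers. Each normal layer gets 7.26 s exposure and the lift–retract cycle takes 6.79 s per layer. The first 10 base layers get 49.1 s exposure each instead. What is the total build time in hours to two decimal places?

24.00 hours

Number of layers: 153 / 0.025 → 6120 (rounded up).
Base layers: 10 × (49.1 + 6.79) → 558.9 s.
Normal layers = 6110 × (7.26 + 6.79) = 85845.5 s.
Total = 558.9 + 85845.5 = 86404.4 s = 24.00 hours.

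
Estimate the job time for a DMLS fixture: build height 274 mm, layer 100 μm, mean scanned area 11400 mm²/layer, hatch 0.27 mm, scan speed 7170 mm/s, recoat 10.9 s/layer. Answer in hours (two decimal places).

12.78 hours

Layers = ⌈274/0.1⌉ = 2740.
Per-layer scan distance: 11400 / 0.27 → 42222.2 mm.
Per-layer scan time = 42222.2 / 7170 = 5.8887 s.
Layer cycle = 5.8887 + 10.9 = 16.7887 s.
Build time = 2740 × 16.7887 = 46001.038 s = 12.78 hours.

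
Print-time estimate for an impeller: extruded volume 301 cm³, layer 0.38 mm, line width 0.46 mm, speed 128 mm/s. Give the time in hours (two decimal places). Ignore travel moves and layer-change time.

3.74 hours

Extrusion cross-section = 0.38 × 0.46 = 0.1748 mm².
Path length: 301000 mm³ / 0.1748 mm² → 1721968 mm.
Print-move time = 1721968 / 128, so 13452.9 s.
In the requested units: 13452.9 s = 3.74 hours.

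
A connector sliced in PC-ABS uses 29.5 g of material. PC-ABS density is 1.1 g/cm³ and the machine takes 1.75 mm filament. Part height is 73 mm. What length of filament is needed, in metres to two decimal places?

Volume = 29.5 g / 1.1 g·cm⁻³ = 26.8182 cm³ = 26818.2 mm³.
A = π r² = π × 0.875² = 2.4053 mm².
L = V/A = 26818.2/2.4053 = 11149.63 mm → 11.15 m.

11.15 m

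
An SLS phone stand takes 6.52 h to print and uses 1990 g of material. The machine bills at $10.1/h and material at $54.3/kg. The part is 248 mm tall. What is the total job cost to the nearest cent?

Time charge = 10.1 × 6.52 = $65.852.
Material charge: 54.3 × 1990/1000 → $108.057.
Job cost: 65.852 + 108.057 = 173.909 ≈ $173.91.

$173.91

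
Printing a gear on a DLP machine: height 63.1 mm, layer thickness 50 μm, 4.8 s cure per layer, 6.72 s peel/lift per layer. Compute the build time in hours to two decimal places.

4.04 hours

Layer count = ceil(63.1 / 0.05) = 1262.
Cycle time: 4.8 + 6.72 → 11.52 s.
Build time: 1262 × 11.52 s = 14538.24 s, i.e. 4.04 hours.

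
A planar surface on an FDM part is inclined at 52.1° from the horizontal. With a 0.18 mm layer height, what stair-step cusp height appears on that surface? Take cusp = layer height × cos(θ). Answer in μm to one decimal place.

Cusp = layer height × cos(52.1°) = 0.18 × 0.6143 = 0.110574 mm = 110.6 μm.

110.6 μm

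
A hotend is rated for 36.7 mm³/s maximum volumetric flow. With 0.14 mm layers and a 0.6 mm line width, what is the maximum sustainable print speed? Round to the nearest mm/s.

437 mm/s

A: 0.14 × 0.6 → 0.084 mm².
v_max = Q/A = 36.7/0.084 = 436.90 mm/s → 437 mm/s.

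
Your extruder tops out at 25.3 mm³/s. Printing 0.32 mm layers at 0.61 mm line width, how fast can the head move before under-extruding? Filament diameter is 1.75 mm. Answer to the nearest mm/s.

130 mm/s

A = 0.32 × 0.61 = 0.1952 mm².
v_max = Q/A = 25.3/0.1952 = 129.61 mm/s → 130 mm/s.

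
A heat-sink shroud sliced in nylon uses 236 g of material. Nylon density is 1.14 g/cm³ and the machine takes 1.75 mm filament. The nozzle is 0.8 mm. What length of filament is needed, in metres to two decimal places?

Volume = 236 g / 1.14 g·cm⁻³ = 207.0175 cm³ = 207017.5 mm³.
Filament cross-section = π × (1.75/2)² = 2.4053 mm².
L = V/A = 207017.5/2.4053 = 86067.23 mm → 86.07 m.

86.07 m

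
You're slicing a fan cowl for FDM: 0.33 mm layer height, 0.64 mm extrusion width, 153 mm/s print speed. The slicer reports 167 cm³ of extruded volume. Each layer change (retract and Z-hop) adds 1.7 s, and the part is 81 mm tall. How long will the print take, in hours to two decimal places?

1.55 hours

Extrusion cross-section = 0.33 × 0.64 = 0.2112 mm².
Toolpath length = 167 cm³ / 0.2112 mm² = 167000 / 0.2112 = 790719.7 mm.
Time extruding = 790719.7 / 153 = 5168.1 s.
Layers = ⌈81/0.33⌉ = 246.
Non-print overhead = 246 × 1.7, so 418.2 s.
Total = 5168.1 + 418.2 = 5586.3 s = 1.55 hours.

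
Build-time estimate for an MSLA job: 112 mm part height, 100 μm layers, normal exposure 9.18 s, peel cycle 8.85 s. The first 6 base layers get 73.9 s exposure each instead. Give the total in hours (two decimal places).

Number of layers: 112 / 0.1 → 1120 (rounded up).
Base layers: 6 × (73.9 + 8.85) → 496.5 s.
Normal layers = 1114 × (9.18 + 8.85) = 20085.42 s.
Sum: 496.5 + 20085.42 = 20581.92 s → 5.72 hours.

5.72 hours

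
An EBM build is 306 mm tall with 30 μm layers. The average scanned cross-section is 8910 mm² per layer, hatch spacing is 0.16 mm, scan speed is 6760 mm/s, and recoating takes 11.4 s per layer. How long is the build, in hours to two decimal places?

55.64 hours

Number of layers: 306 / 0.03 → 10200 (rounded up).
Per-layer scan distance = 8910 / 0.16 = 55687.5 mm.
Per-layer scan time: 55687.5 / 6760 → 8.2378 s.
Layer cycle: 8.2378 + 11.4 → 19.6378 s.
Total: 10200 × 19.6378 s = 200305.56 s → 55.64 hours.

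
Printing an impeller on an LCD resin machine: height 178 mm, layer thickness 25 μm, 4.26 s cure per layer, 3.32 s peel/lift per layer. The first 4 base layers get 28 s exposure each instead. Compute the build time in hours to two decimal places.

Layers = ⌈178/0.025⌉ = 7120.
Bottom layers = 4 × (28 + 3.32), so 125.28 s.
Remaining layers: 7116 × (4.26 + 3.32) → 53939.28 s.
Total = 125.28 + 53939.28 = 54064.56 s = 15.02 hours.

15.02 hours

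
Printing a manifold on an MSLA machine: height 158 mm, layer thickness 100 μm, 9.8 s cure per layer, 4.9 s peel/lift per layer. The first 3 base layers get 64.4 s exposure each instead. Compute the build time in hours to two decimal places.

6.50 hours

Number of layers: 158 / 0.1 → 1580 (rounded up).
Bottom layers: 3 × (64.4 + 4.9) → 207.9 s.
Normal layers: 1577 × (9.8 + 4.9) → 23181.9 s.
Sum: 207.9 + 23181.9 = 23389.8 s → 6.50 hours.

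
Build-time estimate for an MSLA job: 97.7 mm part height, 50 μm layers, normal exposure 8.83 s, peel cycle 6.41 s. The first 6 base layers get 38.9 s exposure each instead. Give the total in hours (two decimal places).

8.32 hours

Layers = ⌈97.7/0.05⌉ = 1954.
Base layers = 6 × (38.9 + 6.41), so 271.86 s.
Regular layers = 1948 × (8.83 + 6.41) = 29687.52 s.
Sum: 271.86 + 29687.52 = 29959.38 s → 8.32 hours.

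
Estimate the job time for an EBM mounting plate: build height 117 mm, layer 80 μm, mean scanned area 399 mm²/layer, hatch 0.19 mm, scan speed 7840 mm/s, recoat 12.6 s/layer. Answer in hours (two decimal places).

Layer count = ceil(117 / 0.08) = 1463.
Per-layer scan distance = 399 / 0.19, so 2100 mm.
Per-layer scan time: 2100 / 7840 → 0.2679 s.
Time per layer: 0.2679 + 12.6 → 12.8679 s.
1463 layers × 12.8679 s/layer = 18825.7377 s, i.e. 5.23 hours.

5.23 hours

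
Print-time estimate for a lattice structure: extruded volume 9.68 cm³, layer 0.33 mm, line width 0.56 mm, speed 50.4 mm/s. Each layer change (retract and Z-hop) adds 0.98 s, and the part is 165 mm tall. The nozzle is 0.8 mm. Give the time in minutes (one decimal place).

25.5 minutes

Line area = 0.33 × 0.56, so 0.1848 mm².
Path length: 9680 mm³ / 0.1848 mm² → 52381 mm.
Extrusion time: 52381 / 50.4 → 1039.3 s.
Layers = ⌈165/0.33⌉ = 500.
Layer-change overhead = 500 × 0.98 = 490 s.
Total = 1039.3 + 490 = 1529.3 s = 25.5 minutes.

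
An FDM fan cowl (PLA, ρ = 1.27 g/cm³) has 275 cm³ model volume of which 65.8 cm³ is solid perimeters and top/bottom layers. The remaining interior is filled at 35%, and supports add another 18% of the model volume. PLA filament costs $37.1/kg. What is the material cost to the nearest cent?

Volume inside the shell = 275 − 65.8, so 209.2 cm³.
Infill deposited: 0.35 × 209.2 → 73.22 cm³.
Support: 0.18 × 275 → 49.5 cm³.
Total printed volume = 65.8 + 73.22 + 49.5, so 188.52 cm³.
Mass: 188.52 × 1.27 → 239.4204 g.
Cost = 239.4204 g / 1000 × $37.1/kg = $8.88.

$8.88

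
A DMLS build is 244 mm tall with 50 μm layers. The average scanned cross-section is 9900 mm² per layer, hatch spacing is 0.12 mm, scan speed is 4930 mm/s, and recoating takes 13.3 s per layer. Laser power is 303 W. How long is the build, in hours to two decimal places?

40.71 hours

Layers = ⌈244/0.05⌉ = 4880.
Hatch length per layer = 9900 / 0.12 = 82500 mm.
Scan time per layer = 82500 / 4930, so 16.7343 s.
Layer cycle: 16.7343 + 13.3 → 30.0343 s.
Build time = 4880 × 30.0343 = 146567.384 s = 40.71 hours.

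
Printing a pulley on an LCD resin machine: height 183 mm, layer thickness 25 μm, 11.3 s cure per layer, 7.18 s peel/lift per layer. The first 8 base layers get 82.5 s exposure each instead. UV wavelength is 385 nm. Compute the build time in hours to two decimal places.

Layer count = ceil(183 / 0.025) = 7320.
Base layers = 8 × (82.5 + 7.18) = 717.44 s.
Normal layers = 7312 × (11.3 + 7.18), so 135125.76 s.
Total = 717.44 + 135125.76 = 135843.2 s = 37.73 hours.

37.73 hours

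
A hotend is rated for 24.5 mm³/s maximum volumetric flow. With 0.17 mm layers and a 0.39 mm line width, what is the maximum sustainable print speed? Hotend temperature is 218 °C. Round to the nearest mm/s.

370 mm/s

A = 0.17 × 0.39 = 0.0663 mm².
v_max = Q/A = 24.5/0.0663 = 369.53 mm/s → 370 mm/s.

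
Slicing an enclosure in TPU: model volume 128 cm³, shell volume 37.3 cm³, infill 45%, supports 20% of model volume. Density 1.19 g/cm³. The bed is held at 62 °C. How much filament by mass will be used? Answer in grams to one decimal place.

123.4 g

Volume inside the shell: 128 − 37.3 → 90.7 cm³.
Infill deposited: 0.45 × 90.7 → 40.815 cm³.
Support = 0.20 × 128, so 25.6 cm³.
Total printed volume: 37.3 + 40.815 + 25.6 → 103.715 cm³.
Mass = 103.715 × 1.19, so 123.42085 g.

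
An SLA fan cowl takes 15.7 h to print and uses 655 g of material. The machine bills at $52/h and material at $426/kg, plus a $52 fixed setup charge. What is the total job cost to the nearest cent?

Time charge = 52 × 15.7, so $816.40.
Feedstock cost = 426 × 655/1000, so $279.03.
Adding setup: 816.40 + 279.03 + 52 → $1147.43.

$1147.43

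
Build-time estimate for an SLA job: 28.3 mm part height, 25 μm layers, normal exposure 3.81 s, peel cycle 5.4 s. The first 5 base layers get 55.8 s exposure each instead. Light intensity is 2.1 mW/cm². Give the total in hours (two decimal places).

2.97 hours

Number of layers: 28.3 / 0.025 → 1132 (rounded up).
Burn-in layers = 5 × (55.8 + 5.4), so 306 s.
Normal layers: 1127 × (3.81 + 5.4) → 10379.67 s.
Total = 306 + 10379.67 = 10685.67 s = 2.97 hours.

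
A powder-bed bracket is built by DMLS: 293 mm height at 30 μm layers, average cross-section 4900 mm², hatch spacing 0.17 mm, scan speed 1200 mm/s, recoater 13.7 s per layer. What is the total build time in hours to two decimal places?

Layer count = ceil(293 / 0.03) = 9767.
Scan path per layer = 4900 / 0.17 = 28823.5 mm.
Laser time per layer = 28823.5 / 1200 = 24.0196 s.
Per-layer time = 24.0196 + 13.7 = 37.7196 s.
Total: 9767 × 37.7196 s = 368407.3332 s → 102.34 hours.

102.34 hours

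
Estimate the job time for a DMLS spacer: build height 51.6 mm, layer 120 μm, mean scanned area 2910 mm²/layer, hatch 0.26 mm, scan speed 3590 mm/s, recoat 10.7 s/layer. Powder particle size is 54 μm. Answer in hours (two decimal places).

1.65 hours

Layer count = ceil(51.6 / 0.12) = 430.
Per-layer scan distance: 2910 / 0.26 → 11192.3 mm.
Laser time per layer: 11192.3 / 3590 → 3.1176 s.
Time per layer = 3.1176 + 10.7, so 13.8176 s.
430 layers × 13.8176 s/layer = 5941.568 s, i.e. 1.65 hours.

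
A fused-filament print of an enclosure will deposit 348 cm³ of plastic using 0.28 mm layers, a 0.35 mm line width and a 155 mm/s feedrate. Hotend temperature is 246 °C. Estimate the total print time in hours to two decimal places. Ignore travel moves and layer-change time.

Line area: 0.28 × 0.35 → 0.098 mm².
Total extruded path = 348000/0.098 = 3551020.4 mm.
Time extruding = 3551020.4 / 155, so 22909.8 s.
22909.8 s = 6.36 hours.

6.36 hours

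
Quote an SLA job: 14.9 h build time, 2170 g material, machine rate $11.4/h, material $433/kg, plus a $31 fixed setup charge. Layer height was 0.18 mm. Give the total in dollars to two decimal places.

Time charge: 11.4 × 14.9 → $169.86.
Feedstock cost = 433 × 2170/1000, so $939.61.
Adding setup: 169.86 + 939.61 + 31 → $1140.47.

$1140.47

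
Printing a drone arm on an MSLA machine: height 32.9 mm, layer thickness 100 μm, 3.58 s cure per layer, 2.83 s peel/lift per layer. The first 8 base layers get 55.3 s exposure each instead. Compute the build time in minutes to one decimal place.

Layer count = ceil(32.9 / 0.1) = 329.
Burn-in layers = 8 × (55.3 + 2.83) = 465.04 s.
Normal layers: 321 × (3.58 + 2.83) → 2057.61 s.
Total = 465.04 + 2057.61 = 2522.65 s = 42.0 minutes.

42.0 minutes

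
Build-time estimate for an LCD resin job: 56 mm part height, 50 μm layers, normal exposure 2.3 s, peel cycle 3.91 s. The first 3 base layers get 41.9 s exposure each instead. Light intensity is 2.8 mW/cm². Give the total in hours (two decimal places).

1.97 hours

Layer count = ceil(56 / 0.05) = 1120.
Base layers = 3 × (41.9 + 3.91), so 137.43 s.
Remaining layers: 1117 × (2.3 + 3.91) → 6936.57 s.
Total = 137.43 + 6936.57 = 7074 s = 1.97 hours.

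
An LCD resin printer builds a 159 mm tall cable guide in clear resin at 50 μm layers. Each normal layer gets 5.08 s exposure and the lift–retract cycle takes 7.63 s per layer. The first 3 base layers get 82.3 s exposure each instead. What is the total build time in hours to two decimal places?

11.29 hours

Layer count = ceil(159 / 0.05) = 3180.
Bottom layers = 3 × (82.3 + 7.63), so 269.79 s.
Remaining layers = 3177 × (5.08 + 7.63) = 40379.67 s.
Sum: 269.79 + 40379.67 = 40649.46 s → 11.29 hours.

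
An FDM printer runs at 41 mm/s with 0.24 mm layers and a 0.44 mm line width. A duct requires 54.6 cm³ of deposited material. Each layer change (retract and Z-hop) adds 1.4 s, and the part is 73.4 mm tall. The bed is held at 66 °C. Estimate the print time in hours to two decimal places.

Line area: 0.24 × 0.44 → 0.1056 mm².
Path length: 54600 mm³ / 0.1056 mm² → 517045.5 mm.
Time extruding: 517045.5 / 41 → 12610.9 s.
Layer count = ceil(73.4 / 0.24) = 306.
Layer-change overhead = 306 × 1.4 = 428.4 s.
Altogether 12610.9 + 428.4 = 13039.3 s, i.e. 3.62 hours.

3.62 hours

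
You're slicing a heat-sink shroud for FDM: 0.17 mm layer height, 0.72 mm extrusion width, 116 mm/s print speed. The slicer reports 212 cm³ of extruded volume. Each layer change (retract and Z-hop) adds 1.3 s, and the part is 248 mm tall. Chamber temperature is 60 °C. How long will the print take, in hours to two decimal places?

4.67 hours

Bead cross-section: 0.17 × 0.72 → 0.1224 mm².
Total extruded path = 212000/0.1224 = 1732026.1 mm.
Print-move time = 1732026.1 / 116 = 14931.3 s.
Layers = ⌈248/0.17⌉ = 1459.
Non-print overhead = 1459 × 1.3, so 1896.7 s.
Altogether 14931.3 + 1896.7 = 16828 s, i.e. 4.67 hours.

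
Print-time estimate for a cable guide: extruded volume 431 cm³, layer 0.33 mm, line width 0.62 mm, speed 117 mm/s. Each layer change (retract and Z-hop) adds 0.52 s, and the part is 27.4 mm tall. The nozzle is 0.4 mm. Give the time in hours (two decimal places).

Extrusion cross-section: 0.33 × 0.62 → 0.2046 mm².
Path length: 431000 mm³ / 0.2046 mm² → 2106549.4 mm.
Time extruding = 2106549.4 / 117, so 18004.7 s.
Layer count = ceil(27.4 / 0.33) = 84.
Non-print overhead = 84 × 0.52, so 43.68 s.
Total = 18004.7 + 43.68 = 18048.38 s = 5.01 hours.

5.01 hours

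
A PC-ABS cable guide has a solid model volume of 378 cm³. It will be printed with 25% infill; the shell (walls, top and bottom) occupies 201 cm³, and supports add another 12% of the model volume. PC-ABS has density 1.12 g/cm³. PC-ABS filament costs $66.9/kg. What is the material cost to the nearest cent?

$21.77

Interior volume = 378 − 201, so 177 cm³.
Infill deposited = 0.25 × 177 = 44.25 cm³.
Support = 0.12 × 378 = 45.36 cm³.
Total printed volume = 201 + 44.25 + 45.36, so 290.61 cm³.
Mass = 290.61 × 1.12, so 325.4832 g.
Cost = 325.4832 g / 1000 × $66.9/kg = $21.77.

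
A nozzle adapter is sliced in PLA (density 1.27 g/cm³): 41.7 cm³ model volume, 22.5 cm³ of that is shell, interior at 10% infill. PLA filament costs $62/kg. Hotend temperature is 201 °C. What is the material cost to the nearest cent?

Interior volume: 41.7 − 22.5 → 19.2 cm³.
Deposited infill: 0.10 × 19.2 → 1.92 cm³.
Total extruded = 22.5 + 1.92, so 24.42 cm³.
Mass = 24.42 × 1.27, so 31.0134 g.
At $62/kg: 31.0134/1000 × 62 = $1.92.

$1.92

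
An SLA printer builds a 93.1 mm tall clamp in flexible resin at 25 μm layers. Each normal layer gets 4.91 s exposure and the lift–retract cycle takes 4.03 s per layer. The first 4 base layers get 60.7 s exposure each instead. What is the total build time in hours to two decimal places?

Number of layers: 93.1 / 0.025 → 3724 (rounded up).
Base layers = 4 × (60.7 + 4.03) = 258.92 s.
Remaining layers = 3720 × (4.91 + 4.03) = 33256.8 s.
Sum: 258.92 + 33256.8 = 33515.72 s → 9.31 hours.

9.31 hours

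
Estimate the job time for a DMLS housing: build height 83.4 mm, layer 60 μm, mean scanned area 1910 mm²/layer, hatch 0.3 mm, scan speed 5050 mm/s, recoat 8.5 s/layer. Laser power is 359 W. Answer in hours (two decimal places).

Number of layers: 83.4 / 0.06 → 1390 (rounded up).
Hatch length per layer = 1910 / 0.3, so 6366.7 mm.
Per-layer scan time = 6366.7 / 5050 = 1.2607 s.
Time per layer = 1.2607 + 8.5, so 9.7607 s.
Build time = 1390 × 9.7607 = 13567.373 s = 3.77 hours.

3.77 hours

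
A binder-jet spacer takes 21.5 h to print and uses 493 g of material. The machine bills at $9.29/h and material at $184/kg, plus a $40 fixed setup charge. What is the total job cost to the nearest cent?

Machine cost = 9.29 × 21.5 = $199.735.
Feedstock cost = 184 × 493/1000 = $90.712.
Adding setup: 199.735 + 90.712 + 40 → 330.447 ≈ $330.45.

$330.45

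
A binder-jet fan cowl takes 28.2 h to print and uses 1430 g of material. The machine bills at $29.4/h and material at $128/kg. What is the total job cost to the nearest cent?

Time charge = 29.4 × 28.2 = $829.08.
Material charge = 128 × 1430/1000 = $183.04.
Total = 829.08 + 183.04 = $1012.12.

$1012.12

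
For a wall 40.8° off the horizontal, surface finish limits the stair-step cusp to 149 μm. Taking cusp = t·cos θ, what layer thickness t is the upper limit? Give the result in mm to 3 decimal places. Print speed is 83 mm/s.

Layer height = cusp / cos(40.8°) = 0.149 / 0.7570 = 0.197 mm.

0.197 mm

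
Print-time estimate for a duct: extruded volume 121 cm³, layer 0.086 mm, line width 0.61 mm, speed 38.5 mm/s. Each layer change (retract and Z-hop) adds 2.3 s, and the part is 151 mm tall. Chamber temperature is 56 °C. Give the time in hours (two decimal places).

17.76 hours

Extrusion cross-section: 0.086 × 0.61 → 0.05246 mm².
Toolpath length = 121 cm³ / 0.05246 mm² = 121000 / 0.05246 = 2306519.3 mm.
Print-move time = 2306519.3 / 38.5 = 59909.6 s.
Number of layers: 151 / 0.086 → 1756 (rounded up).
Non-print overhead: 1756 × 2.3 → 4038.8 s.
Altogether 59909.6 + 4038.8 = 63948.4 s, i.e. 17.76 hours.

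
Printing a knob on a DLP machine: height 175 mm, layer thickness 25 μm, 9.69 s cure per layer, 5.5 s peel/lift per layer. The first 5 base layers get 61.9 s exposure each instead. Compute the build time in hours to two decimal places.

29.61 hours

Layer count = ceil(175 / 0.025) = 7000.
Bottom layers: 5 × (61.9 + 5.5) → 337 s.
Regular layers = 6995 × (9.69 + 5.5) = 106254.05 s.
Total = 337 + 106254.05 = 106591.05 s = 29.61 hours.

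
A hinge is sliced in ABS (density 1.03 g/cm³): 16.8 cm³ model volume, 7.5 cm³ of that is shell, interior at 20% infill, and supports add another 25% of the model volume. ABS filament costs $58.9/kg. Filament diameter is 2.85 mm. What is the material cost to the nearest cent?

$0.82

Interior volume = 16.8 − 7.5, so 9.3 cm³.
Deposited infill: 0.20 × 9.3 → 1.86 cm³.
Support = 0.25 × 16.8, so 4.2 cm³.
Total printed volume = 7.5 + 1.86 + 4.2, so 13.56 cm³.
Mass = 13.56 × 1.03 = 13.9668 g.
Cost = 13.9668 g / 1000 × $58.9/kg = $0.82.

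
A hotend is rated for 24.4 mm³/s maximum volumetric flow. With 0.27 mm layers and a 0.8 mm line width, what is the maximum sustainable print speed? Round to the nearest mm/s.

113 mm/s

Bead cross-section = 0.27 × 0.8 = 0.216 mm².
Max speed = 24.4 / 0.216 = 112.96 ≈ 113 mm/s.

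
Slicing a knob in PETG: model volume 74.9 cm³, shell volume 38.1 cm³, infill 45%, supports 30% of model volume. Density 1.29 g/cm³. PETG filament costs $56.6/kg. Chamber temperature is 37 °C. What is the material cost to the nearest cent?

$5.63

Infill region = 74.9 − 38.1 = 36.8 cm³.
Deposited infill = 0.45 × 36.8, so 16.56 cm³.
Support: 0.30 × 74.9 → 22.47 cm³.
Total extruded: 38.1 + 16.56 + 22.47 → 77.13 cm³.
Mass: 77.13 × 1.29 → 99.4977 g.
At $56.6/kg: 99.4977/1000 × 56.6 = $5.63.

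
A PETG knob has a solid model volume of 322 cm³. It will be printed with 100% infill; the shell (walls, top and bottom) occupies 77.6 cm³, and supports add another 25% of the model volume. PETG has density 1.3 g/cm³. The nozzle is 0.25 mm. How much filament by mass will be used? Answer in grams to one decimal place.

523.3 g

Interior volume: 322 − 77.6 → 244.4 cm³.
Infill volume = 1.00 × 244.4, so 244.4 cm³.
Support: 0.25 × 322 → 80.5 cm³.
Total printed volume = 77.6 + 244.4 + 80.5 = 402.5 cm³.
Mass = 402.5 × 1.3, so 523.25 g.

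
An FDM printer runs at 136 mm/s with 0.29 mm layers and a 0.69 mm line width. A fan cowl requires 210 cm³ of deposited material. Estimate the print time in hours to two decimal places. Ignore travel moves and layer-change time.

Line area: 0.29 × 0.69 → 0.2001 mm².
Total extruded path = 210000/0.2001 = 1049475.3 mm.
Extrusion time = 1049475.3 / 136, so 7716.7 s.
That's 7716.7 s → 2.14 hours.

2.14 hours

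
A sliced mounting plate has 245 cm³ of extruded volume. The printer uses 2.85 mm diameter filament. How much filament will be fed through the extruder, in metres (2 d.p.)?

38.40 m

A = π r² = π × 1.425² = 6.3794 mm².
Length = 245 cm³ / 6.3794 mm² = 245000 / 6.3794 = 38404.87 mm = 38.40 m.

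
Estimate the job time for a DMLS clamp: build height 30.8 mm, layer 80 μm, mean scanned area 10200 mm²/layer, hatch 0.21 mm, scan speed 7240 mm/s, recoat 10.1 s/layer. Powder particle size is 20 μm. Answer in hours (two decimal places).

1.80 hours

Number of layers: 30.8 / 0.08 → 385 (rounded up).
Hatch length per layer = 10200 / 0.21 = 48571.4 mm.
Scan time per layer: 48571.4 / 7240 → 6.7088 s.
Layer cycle = 6.7088 + 10.1 = 16.8088 s.
385 layers × 16.8088 s/layer = 6471.388 s, i.e. 1.80 hours.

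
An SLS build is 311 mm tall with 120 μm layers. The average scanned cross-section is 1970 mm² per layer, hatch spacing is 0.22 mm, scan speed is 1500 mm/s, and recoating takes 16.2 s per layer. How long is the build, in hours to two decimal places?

15.96 hours

Number of layers: 311 / 0.12 → 2592 (rounded up).
Hatch length per layer = 1970 / 0.22 = 8954.5 mm.
Laser time per layer = 8954.5 / 1500, so 5.9697 s.
Time per layer = 5.9697 + 16.2 = 22.1697 s.
Build time = 2592 × 22.1697 = 57463.8624 s = 15.96 hours.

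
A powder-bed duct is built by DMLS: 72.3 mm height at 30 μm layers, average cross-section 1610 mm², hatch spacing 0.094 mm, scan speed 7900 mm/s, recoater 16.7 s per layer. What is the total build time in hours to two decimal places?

12.63 hours

Number of layers: 72.3 / 0.03 → 2410 (rounded up).
Scan path per layer = 1610 / 0.094, so 17127.7 mm.
Per-layer scan time = 17127.7 / 7900 = 2.1681 s.
Time per layer = 2.1681 + 16.7, so 18.8681 s.
Build time = 2410 × 18.8681 = 45472.121 s = 12.63 hours.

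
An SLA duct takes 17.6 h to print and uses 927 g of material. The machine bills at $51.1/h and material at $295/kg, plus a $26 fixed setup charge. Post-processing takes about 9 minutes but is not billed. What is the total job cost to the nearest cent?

Machine cost: 51.1 × 17.6 → $899.36.
Material charge = 295 × 927/1000 = $273.465.
Total = 899.36 + 273.465 + 26 = 1198.825 ≈ $1198.83.

$1198.83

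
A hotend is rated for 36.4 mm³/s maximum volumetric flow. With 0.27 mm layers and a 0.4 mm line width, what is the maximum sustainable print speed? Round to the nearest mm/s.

Extrusion cross-section = 0.27 × 0.4 = 0.108 mm².
Max speed = 36.4 / 0.108 = 337.04 ≈ 337 mm/s.

337 mm/s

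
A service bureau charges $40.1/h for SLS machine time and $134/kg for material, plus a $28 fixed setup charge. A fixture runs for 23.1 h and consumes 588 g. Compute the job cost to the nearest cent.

$1033.10

Machine cost = 40.1 × 23.1, so $926.31.
Material charge = 134 × 588/1000, so $78.792.
Total = 926.31 + 78.792 + 28 = 1033.102 ≈ $1033.10.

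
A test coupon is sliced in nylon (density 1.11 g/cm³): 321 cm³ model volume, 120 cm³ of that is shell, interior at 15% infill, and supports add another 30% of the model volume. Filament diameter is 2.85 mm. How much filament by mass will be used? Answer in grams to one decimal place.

Interior volume: 321 − 120 → 201 cm³.
Infill deposited: 0.15 × 201 → 30.15 cm³.
Support = 0.30 × 321, so 96.3 cm³.
Deposited volume = 120 + 30.15 + 96.3 = 246.45 cm³.
Mass: 246.45 × 1.11 → 273.5595 g.

273.6 g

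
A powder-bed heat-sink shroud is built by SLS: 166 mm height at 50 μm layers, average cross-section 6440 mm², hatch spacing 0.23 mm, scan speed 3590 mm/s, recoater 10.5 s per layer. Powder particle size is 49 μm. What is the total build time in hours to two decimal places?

Number of layers: 166 / 0.05 → 3320 (rounded up).
Scan path per layer = 6440 / 0.23, so 28000 mm.
Per-layer scan time = 28000 / 3590 = 7.7994 s.
Per-layer time = 7.7994 + 10.5, so 18.2994 s.
Build time = 3320 × 18.2994 = 60754.008 s = 16.88 hours.

16.88 hours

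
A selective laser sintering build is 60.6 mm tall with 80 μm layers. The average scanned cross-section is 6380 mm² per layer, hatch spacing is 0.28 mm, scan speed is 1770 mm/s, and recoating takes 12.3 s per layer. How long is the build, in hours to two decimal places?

5.30 hours

Layer count = ceil(60.6 / 0.08) = 758.
Hatch length per layer = 6380 / 0.28, so 22785.7 mm.
Laser time per layer = 22785.7 / 1770, so 12.8733 s.
Per-layer time = 12.8733 + 12.3, so 25.1733 s.
758 layers × 25.1733 s/layer = 19081.3614 s, i.e. 5.30 hours.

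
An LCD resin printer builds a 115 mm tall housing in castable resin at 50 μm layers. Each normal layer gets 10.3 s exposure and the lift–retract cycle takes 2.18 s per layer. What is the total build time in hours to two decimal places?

Number of layers: 115 / 0.05 → 2300 (rounded up).
Cycle time: 10.3 + 2.18 → 12.48 s.
Build time: 2300 × 12.48 s = 28704 s, i.e. 7.97 hours.

7.97 hours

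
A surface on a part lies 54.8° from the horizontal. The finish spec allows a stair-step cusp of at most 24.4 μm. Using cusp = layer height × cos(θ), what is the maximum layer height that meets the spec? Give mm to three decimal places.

Layer height = cusp / cos(54.8°) = 0.0244 / 0.5764 = 0.042 mm.

0.042 mm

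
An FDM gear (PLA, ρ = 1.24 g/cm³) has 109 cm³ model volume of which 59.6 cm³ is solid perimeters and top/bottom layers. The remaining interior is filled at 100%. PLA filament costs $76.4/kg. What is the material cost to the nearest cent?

Volume inside the shell = 109 − 59.6, so 49.4 cm³.
Deposited infill = 1.00 × 49.4 = 49.4 cm³.
Total extruded: 59.6 + 49.4 → 109 cm³.
Mass = 109 × 1.24 = 135.16 g.
Cost = 135.16 g / 1000 × $76.4/kg = $10.33.

$10.33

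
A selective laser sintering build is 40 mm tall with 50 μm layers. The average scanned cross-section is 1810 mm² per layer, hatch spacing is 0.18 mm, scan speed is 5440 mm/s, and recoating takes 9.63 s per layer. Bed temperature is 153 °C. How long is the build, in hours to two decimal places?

Number of layers: 40 / 0.05 → 800 (rounded up).
Hatch length per layer = 1810 / 0.18, so 10055.6 mm.
Laser time per layer = 10055.6 / 5440 = 1.8485 s.
Layer cycle = 1.8485 + 9.63 = 11.4785 s.
800 layers × 11.4785 s/layer = 9182.8 s, i.e. 2.55 hours.

2.55 hours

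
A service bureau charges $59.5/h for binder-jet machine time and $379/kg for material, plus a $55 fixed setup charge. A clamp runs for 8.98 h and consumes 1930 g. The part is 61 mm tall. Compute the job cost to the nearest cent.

Machine-time cost = 59.5 × 8.98, so $534.31.
Material cost = 379 × 1930/1000 = $731.47.
Total = 534.31 + 731.47 + 55 = $1320.78.

$1320.78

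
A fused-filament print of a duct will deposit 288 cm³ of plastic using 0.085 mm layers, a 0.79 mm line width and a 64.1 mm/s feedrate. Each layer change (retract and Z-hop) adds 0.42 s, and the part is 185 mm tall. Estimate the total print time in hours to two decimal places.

18.84 hours

Bead cross-section = 0.085 × 0.79, so 0.06715 mm².
Total extruded path = 288000/0.06715 = 4288905.4 mm.
Print-move time = 4288905.4 / 64.1, so 66909.6 s.
Layer count = ceil(185 / 0.085) = 2177.
Layer-change overhead: 2177 × 0.42 → 914.34 s.
Altogether 66909.6 + 914.34 = 67823.94 s, i.e. 18.84 hours.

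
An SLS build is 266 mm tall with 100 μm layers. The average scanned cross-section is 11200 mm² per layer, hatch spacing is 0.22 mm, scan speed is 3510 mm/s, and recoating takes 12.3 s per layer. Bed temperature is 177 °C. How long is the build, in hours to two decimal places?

19.81 hours

Number of layers: 266 / 0.1 → 2660 (rounded up).
Scan path per layer: 11200 / 0.22 → 50909.1 mm.
Scan time per layer = 50909.1 / 3510, so 14.504 s.
Layer cycle = 14.504 + 12.3 = 26.804 s.
Build time = 2660 × 26.804 = 71298.64 s = 19.81 hours.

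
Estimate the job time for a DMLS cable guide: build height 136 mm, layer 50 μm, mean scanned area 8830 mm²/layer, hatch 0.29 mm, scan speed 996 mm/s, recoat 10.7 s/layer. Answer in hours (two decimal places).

Number of layers: 136 / 0.05 → 2720 (rounded up).
Hatch length per layer = 8830 / 0.29 = 30448.3 mm.
Laser time per layer = 30448.3 / 996 = 30.5706 s.
Time per layer = 30.5706 + 10.7 = 41.2706 s.
Total: 2720 × 41.2706 s = 112256.032 s → 31.18 hours.

31.18 hours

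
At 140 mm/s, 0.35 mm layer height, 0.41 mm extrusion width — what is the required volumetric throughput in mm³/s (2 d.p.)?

20.09

Extrusion cross-section = 0.35 × 0.41, so 0.1435 mm².
Volumetric flow = 140 × 0.1435 = 20.09 mm³/s.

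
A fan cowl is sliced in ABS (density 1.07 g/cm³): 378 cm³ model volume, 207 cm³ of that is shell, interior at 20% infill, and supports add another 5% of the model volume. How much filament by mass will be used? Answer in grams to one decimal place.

278.3 g

Interior volume = 378 − 207, so 171 cm³.
Infill volume: 0.20 × 171 → 34.2 cm³.
Support: 0.05 × 378 → 18.9 cm³.
Total extruded = 207 + 34.2 + 18.9 = 260.1 cm³.
Mass: 260.1 × 1.07 → 278.307 g.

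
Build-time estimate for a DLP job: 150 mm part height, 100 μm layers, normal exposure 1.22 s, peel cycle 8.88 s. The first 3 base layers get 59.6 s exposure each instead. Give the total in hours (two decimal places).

Number of layers: 150 / 0.1 → 1500 (rounded up).
Base layers: 3 × (59.6 + 8.88) → 205.44 s.
Regular layers: 1497 × (1.22 + 8.88) → 15119.7 s.
Sum: 205.44 + 15119.7 = 15325.14 s → 4.26 hours.

4.26 hours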